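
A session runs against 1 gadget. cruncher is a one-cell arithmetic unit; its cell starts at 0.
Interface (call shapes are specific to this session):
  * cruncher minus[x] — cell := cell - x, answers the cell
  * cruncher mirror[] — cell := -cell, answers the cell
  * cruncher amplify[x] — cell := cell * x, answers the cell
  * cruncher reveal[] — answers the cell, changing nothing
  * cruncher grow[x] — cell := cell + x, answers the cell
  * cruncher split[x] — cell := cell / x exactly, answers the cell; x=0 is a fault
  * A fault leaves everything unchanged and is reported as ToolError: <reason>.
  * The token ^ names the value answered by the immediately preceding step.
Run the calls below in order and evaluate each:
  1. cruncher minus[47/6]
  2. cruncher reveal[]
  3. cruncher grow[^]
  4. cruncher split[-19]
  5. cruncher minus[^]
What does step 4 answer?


Answer: 47/57

Derivation:
-- 1. cruncher minus(x=47/6) ~> -47/6
-- 2. cruncher reveal() ~> -47/6
-- 3. cruncher grow(x=^) ~> -47/3
-- 4. cruncher split(x=-19) ~> 47/57
-- 5. cruncher minus(x=^) ~> 0


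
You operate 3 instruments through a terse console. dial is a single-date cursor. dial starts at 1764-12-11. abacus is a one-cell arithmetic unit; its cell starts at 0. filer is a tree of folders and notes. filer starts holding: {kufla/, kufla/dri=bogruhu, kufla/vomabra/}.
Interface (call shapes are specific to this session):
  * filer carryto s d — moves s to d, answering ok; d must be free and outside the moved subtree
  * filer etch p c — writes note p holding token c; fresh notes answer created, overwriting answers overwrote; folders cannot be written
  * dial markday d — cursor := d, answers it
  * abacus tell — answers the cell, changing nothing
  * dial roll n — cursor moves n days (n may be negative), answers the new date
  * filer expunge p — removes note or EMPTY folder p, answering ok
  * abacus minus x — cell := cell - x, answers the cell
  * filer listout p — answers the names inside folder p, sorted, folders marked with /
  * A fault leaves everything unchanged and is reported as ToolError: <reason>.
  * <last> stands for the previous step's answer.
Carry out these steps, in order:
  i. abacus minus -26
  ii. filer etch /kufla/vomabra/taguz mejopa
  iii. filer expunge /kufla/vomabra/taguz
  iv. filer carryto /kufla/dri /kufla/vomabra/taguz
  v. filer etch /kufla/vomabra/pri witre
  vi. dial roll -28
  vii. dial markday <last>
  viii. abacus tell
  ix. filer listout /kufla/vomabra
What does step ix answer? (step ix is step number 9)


Answer: [pri, taguz]

Derivation:
> abacus minus -26
  26
> filer etch /kufla/vomabra/taguz mejopa
  created
> filer expunge /kufla/vomabra/taguz
  ok
> filer carryto /kufla/dri /kufla/vomabra/taguz
  ok
> filer etch /kufla/vomabra/pri witre
  created
> dial roll -28
  1764-11-13
> dial markday <last>
  1764-11-13
> abacus tell
  26
> filer listout /kufla/vomabra
  [pri, taguz]


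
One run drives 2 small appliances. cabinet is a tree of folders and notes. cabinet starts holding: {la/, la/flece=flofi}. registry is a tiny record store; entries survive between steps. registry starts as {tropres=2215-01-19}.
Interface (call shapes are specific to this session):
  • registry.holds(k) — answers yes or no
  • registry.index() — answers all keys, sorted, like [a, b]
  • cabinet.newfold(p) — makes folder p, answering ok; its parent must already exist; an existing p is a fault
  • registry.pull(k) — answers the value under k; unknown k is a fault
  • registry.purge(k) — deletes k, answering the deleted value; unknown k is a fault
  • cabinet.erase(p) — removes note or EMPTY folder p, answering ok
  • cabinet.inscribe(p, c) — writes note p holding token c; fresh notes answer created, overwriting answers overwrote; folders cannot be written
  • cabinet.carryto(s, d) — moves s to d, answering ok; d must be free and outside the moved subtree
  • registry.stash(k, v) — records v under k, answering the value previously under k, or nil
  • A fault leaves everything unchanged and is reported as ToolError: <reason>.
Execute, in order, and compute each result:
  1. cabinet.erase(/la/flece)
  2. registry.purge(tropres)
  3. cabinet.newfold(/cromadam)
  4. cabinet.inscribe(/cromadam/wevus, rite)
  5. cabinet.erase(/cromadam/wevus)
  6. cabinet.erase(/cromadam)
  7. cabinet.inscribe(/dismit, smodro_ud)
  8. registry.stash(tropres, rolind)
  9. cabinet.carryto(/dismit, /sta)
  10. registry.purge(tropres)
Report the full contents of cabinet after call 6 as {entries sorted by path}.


→ cabinet.erase(/la/flece)
← ok
→ registry.purge(tropres)
← 2215-01-19
→ cabinet.newfold(/cromadam)
← ok
→ cabinet.inscribe(/cromadam/wevus, rite)
← created
→ cabinet.erase(/cromadam/wevus)
← ok
→ cabinet.erase(/cromadam)
← ok
→ cabinet.inscribe(/dismit, smodro_ud)
← created
→ registry.stash(tropres, rolind)
← nil
→ cabinet.carryto(/dismit, /sta)
← ok
→ registry.purge(tropres)
← rolind

Answer: {la/}


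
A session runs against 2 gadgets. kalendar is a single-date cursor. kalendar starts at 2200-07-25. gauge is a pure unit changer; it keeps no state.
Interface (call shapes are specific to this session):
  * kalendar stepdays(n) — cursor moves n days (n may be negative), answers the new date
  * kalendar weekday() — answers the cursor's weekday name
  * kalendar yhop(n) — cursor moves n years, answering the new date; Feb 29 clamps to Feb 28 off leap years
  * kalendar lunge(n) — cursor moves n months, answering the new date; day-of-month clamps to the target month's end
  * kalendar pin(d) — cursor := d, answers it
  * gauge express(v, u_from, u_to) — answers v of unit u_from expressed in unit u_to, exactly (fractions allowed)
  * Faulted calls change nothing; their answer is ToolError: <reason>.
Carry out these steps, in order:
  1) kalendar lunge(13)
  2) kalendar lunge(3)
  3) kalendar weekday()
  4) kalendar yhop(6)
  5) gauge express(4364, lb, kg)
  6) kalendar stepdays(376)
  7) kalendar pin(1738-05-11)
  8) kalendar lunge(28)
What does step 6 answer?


Answer: 2208-12-05

Derivation:
·→ kalendar lunge(n=13)
·← 2201-08-25
·→ kalendar lunge(n=3)
·← 2201-11-25
·→ kalendar weekday()
·← Wednesday
·→ kalendar yhop(n=6)
·← 2207-11-25
·→ gauge express(v=4364, u_from=lb, u_to=kg)
·← 49486927567/25000000
·→ kalendar stepdays(n=376)
·← 2208-12-05
·→ kalendar pin(d=1738-05-11)
·← 1738-05-11
·→ kalendar lunge(n=28)
·← 1740-09-11


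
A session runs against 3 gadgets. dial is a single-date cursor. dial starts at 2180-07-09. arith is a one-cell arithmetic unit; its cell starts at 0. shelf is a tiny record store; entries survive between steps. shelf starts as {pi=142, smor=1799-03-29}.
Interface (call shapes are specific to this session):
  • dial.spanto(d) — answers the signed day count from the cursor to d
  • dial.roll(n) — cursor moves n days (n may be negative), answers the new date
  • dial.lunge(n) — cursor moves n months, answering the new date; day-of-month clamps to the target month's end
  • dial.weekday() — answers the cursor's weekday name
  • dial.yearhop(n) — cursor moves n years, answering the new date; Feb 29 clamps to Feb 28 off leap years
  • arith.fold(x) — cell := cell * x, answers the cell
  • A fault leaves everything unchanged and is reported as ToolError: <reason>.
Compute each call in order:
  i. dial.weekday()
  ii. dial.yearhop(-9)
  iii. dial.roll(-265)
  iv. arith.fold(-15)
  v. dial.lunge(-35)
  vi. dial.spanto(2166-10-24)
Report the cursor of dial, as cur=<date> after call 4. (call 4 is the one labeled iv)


Answer: cur=2170-10-17

Derivation:
! weekday() ~> Sunday
! yearhop(-9) ~> 2171-07-09
! roll(-265) ~> 2170-10-17
! fold(-15) ~> 0
! lunge(-35) ~> 2167-11-17
! spanto(2166-10-24) ~> -389


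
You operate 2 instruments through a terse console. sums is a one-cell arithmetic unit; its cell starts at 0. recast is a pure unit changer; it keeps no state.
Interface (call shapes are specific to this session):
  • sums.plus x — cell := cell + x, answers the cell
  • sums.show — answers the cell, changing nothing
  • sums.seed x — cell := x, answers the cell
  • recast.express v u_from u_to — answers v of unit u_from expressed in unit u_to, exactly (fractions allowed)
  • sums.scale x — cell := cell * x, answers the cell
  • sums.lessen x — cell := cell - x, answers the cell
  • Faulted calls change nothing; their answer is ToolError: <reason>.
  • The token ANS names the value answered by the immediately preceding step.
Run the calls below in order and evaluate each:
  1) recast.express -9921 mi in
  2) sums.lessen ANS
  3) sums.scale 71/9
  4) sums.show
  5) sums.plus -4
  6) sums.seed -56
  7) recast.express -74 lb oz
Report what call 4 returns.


~$ recast.express v→-9921 u_from→mi u_to→in
[out] -628594560
~$ sums.lessen x→ANS
[out] 628594560
~$ sums.scale x→71/9
[out] 4958912640
~$ sums.show
[out] 4958912640
~$ sums.plus x→-4
[out] 4958912636
~$ sums.seed x→-56
[out] -56
~$ recast.express v→-74 u_from→lb u_to→oz
[out] -1184

Answer: 4958912640


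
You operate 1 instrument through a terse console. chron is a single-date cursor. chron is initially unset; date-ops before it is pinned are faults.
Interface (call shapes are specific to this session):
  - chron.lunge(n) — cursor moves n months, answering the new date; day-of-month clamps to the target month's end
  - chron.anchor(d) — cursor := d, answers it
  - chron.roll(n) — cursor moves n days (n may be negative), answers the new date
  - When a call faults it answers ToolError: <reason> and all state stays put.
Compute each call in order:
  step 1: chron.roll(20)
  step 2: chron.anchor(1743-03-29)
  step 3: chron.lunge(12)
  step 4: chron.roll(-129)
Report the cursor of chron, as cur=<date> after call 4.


Answer: cur=1743-11-21

Derivation:
I run chron.roll on n=20, yielding ToolError: no date set.
I invoke chron.anchor on d=1743-03-29, which returns 1743-03-29.
Using chron.lunge on n=12, and see 1744-03-29.
Using chron.roll on n=-129: 1743-11-21.


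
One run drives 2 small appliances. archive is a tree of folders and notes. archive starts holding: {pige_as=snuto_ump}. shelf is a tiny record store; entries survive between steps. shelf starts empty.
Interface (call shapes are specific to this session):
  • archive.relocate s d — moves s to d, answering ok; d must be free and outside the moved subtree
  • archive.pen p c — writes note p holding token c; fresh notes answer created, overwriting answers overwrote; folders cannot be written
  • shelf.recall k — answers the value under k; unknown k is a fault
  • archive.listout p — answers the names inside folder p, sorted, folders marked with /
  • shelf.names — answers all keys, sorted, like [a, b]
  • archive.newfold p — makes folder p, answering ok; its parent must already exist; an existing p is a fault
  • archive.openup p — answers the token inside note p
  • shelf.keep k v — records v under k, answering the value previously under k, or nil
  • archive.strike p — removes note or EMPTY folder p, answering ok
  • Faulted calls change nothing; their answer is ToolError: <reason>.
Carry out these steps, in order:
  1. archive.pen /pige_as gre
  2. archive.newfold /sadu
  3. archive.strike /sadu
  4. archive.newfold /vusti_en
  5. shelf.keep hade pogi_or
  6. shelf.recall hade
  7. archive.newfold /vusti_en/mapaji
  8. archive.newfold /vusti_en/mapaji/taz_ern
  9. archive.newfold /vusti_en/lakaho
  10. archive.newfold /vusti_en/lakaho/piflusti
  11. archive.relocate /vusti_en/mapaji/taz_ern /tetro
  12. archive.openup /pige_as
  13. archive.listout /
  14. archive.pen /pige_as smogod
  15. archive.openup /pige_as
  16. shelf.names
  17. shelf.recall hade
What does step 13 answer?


Answer: [pige_as, tetro/, vusti_en/]

Derivation:
Calling archive.pen(p=/pige_as, c=gre), giving overwrote.
Then archive.newfold(p=/sadu), — result: ok.
Calling archive.strike(p=/sadu), and get ok.
I use archive.newfold(p=/vusti_en), and observe ok.
Using shelf.keep(k=hade, v=pogi_or), and see nil.
I try shelf.recall(k=hade), and get pogi_or.
I invoke archive.newfold(p=/vusti_en/mapaji), which returns ok.
Next I call archive.newfold(p=/vusti_en/mapaji/taz_ern), and see ok.
Now I run archive.newfold(p=/vusti_en/lakaho), and observe ok.
Then archive.newfold(p=/vusti_en/lakaho/piflusti), which returns ok.
Using archive.relocate(s=/vusti_en/mapaji/taz_ern, d=/tetro), yielding ok.
I invoke archive.openup(p=/pige_as), giving gre.
I call archive.listout(p=/), giving [pige_as, tetro/, vusti_en/].
I invoke archive.pen(p=/pige_as, c=smogod), — result: overwrote.
I use archive.openup(p=/pige_as), yielding smogod.
Then shelf.names(), — result: [hade].
I run shelf.recall(k=hade), and get pogi_or.


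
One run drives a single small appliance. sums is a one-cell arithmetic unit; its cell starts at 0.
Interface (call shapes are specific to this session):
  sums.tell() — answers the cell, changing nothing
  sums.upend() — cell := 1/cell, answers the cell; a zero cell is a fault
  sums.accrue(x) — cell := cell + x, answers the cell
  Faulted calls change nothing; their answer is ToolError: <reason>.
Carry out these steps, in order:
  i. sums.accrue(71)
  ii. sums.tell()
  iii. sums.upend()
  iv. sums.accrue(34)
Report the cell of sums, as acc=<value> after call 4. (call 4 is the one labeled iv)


I invoke sums.accrue(x='71'), and observe 71.
I run sums.tell, giving 71.
I use sums.upend(), — result: 1/71.
Invoking sums.accrue(x='34'): 2415/71.

Answer: acc=2415/71


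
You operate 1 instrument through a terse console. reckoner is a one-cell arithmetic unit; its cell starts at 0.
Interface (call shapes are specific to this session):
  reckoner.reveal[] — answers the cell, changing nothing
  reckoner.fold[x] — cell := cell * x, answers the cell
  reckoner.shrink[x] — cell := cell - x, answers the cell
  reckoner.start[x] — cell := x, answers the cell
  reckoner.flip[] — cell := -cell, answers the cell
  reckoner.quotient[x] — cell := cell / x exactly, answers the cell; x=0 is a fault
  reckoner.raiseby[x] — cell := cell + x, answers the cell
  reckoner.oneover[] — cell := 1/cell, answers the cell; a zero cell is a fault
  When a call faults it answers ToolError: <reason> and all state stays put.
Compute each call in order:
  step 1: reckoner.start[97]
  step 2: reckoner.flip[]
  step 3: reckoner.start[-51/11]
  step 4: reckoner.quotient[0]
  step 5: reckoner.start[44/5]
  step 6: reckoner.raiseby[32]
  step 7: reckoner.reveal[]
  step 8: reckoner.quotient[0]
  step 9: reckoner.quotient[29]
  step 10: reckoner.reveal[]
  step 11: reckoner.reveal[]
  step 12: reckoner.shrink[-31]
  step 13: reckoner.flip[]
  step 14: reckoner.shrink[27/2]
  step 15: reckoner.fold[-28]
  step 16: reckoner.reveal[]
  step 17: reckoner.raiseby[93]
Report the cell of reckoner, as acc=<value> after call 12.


;; 1. start(97) -> 97
;; 2. flip() -> -97
;; 3. start(-51/11) -> -51/11
;; 4. quotient(0) -> ToolError: division by zero
;; 5. start(44/5) -> 44/5
;; 6. raiseby(32) -> 204/5
;; 7. reveal() -> 204/5
;; 8. quotient(0) -> ToolError: division by zero
;; 9. quotient(29) -> 204/145
;; 10. reveal() -> 204/145
;; 11. reveal() -> 204/145
;; 12. shrink(-31) -> 4699/145
;; 13. flip() -> -4699/145
;; 14. shrink(27/2) -> -13313/290
;; 15. fold(-28) -> 186382/145
;; 16. reveal() -> 186382/145
;; 17. raiseby(93) -> 199867/145

Answer: acc=4699/145


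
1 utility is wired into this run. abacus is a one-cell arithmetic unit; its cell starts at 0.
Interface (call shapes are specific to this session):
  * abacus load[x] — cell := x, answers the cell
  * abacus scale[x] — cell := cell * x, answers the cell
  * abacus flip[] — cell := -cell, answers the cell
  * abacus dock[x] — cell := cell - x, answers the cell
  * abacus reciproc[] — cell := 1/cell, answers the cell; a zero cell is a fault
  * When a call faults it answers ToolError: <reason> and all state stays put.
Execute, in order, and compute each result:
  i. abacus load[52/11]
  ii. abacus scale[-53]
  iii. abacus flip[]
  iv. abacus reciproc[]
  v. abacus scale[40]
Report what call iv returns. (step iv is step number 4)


Answer: 11/2756

Derivation:
==> abacus load(52/11)
<== 52/11
==> abacus scale(-53)
<== -2756/11
==> abacus flip()
<== 2756/11
==> abacus reciproc()
<== 11/2756
==> abacus scale(40)
<== 110/689


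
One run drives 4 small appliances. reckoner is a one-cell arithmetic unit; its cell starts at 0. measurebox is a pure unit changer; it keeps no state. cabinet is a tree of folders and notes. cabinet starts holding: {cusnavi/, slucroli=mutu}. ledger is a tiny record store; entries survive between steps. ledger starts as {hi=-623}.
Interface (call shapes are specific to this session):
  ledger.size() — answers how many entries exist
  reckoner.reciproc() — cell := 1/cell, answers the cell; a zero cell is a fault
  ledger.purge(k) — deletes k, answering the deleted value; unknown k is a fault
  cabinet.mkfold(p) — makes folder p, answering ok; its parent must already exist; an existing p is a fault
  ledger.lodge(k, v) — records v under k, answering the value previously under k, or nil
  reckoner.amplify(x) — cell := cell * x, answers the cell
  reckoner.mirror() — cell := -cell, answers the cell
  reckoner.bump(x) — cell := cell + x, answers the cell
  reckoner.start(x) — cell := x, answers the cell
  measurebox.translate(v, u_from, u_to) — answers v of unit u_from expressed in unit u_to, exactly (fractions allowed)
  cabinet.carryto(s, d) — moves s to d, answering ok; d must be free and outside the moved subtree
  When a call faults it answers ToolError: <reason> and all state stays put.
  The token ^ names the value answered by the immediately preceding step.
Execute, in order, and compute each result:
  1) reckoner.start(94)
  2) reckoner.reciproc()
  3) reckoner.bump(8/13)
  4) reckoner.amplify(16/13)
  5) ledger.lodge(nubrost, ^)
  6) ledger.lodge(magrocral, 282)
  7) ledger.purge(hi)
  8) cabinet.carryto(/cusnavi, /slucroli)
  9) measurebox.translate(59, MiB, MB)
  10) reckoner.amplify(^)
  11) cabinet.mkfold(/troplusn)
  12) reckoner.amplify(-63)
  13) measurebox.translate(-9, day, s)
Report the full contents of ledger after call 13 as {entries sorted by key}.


·→ reckoner.start(94)
·← 94
·→ reckoner.reciproc()
·← 1/94
·→ reckoner.bump(8/13)
·← 765/1222
·→ reckoner.amplify(16/13)
·← 6120/7943
·→ ledger.lodge(nubrost, ^)
·← nil
·→ ledger.lodge(magrocral, 282)
·← nil
·→ ledger.purge(hi)
·← -623
·→ cabinet.carryto(/cusnavi, /slucroli)
·← ToolError: exists
·→ measurebox.translate(59, MiB, MB)
·← 966656/15625
·→ reckoner.amplify(^)
·← 1183186944/24821875
·→ cabinet.mkfold(/troplusn)
·← ok
·→ reckoner.amplify(-63)
·← -74540777472/24821875
·→ measurebox.translate(-9, day, s)
·← -777600

Answer: {magrocral=282, nubrost=6120/7943}


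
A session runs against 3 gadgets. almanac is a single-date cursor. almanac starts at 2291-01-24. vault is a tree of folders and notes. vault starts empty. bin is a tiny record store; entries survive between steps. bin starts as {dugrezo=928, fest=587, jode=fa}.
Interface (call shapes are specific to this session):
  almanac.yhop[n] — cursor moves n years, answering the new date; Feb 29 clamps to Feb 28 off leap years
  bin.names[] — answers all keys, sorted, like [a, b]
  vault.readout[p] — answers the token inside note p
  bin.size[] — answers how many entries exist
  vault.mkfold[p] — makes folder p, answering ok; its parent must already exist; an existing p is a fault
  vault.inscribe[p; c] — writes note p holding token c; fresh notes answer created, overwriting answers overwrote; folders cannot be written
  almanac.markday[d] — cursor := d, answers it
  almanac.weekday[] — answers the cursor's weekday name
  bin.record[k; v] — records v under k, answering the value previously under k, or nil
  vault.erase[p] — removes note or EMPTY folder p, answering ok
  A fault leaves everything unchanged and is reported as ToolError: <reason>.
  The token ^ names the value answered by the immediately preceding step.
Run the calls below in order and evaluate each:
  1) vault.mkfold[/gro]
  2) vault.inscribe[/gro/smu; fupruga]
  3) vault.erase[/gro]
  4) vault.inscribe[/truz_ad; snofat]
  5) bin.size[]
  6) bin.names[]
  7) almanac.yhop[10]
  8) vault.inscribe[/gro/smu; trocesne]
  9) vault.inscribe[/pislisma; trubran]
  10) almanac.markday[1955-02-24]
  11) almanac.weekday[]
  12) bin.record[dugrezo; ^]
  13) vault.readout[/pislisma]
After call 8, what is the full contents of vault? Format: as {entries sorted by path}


Answer: {gro/, gro/smu=trocesne, truz_ad=snofat}

Derivation:
I run vault.mkfold(p='/gro'), and see ok.
I invoke vault.inscribe(p='/gro/smu', c='fupruga'), and observe created.
Then vault.erase(p='/gro'), and observe ToolError: not empty.
Now I run vault.inscribe(p='/truz_ad', c='snofat'), → created.
I try bin.size(), giving 3.
Using bin.names(), yielding [dugrezo, fest, jode].
Next I call almanac.yhop(n='10'), — result: 2301-01-24.
Using vault.inscribe(p='/gro/smu', c='trocesne'), and see overwrote.
I call vault.inscribe(p='/pislisma', c='trubran'), → created.
Then almanac.markday(d='1955-02-24'), → 1955-02-24.
I use almanac.weekday, — result: Thursday.
Using bin.record(k='dugrezo', v='^'), and get 928.
I try vault.readout(p='/pislisma'), — result: trubran.


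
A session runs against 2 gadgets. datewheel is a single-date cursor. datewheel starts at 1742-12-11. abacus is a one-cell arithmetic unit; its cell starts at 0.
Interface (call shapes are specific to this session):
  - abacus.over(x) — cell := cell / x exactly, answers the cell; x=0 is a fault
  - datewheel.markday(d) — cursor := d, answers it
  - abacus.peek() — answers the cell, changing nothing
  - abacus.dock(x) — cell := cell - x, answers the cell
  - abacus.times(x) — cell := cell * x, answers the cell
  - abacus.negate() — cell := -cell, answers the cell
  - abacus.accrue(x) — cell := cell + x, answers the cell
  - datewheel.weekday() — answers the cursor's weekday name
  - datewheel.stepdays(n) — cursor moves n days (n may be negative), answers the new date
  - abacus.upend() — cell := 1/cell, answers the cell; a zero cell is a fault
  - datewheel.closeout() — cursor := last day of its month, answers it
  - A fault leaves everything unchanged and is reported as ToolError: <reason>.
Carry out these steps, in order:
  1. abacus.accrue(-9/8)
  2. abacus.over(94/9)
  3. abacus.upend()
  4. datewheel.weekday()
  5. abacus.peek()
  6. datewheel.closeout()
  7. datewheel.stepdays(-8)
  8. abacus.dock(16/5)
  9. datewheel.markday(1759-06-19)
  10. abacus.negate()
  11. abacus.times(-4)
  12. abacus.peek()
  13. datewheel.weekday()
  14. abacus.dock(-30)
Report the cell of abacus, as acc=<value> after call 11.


% abacus.accrue(-9/8) ~> -9/8
% abacus.over(94/9) ~> -81/752
% abacus.upend() ~> -752/81
% datewheel.weekday() ~> Tuesday
% abacus.peek() ~> -752/81
% datewheel.closeout() ~> 1742-12-31
% datewheel.stepdays(-8) ~> 1742-12-23
% abacus.dock(16/5) ~> -5056/405
% datewheel.markday(1759-06-19) ~> 1759-06-19
% abacus.negate() ~> 5056/405
% abacus.times(-4) ~> -20224/405
% abacus.peek() ~> -20224/405
% datewheel.weekday() ~> Tuesday
% abacus.dock(-30) ~> -8074/405

Answer: acc=-20224/405


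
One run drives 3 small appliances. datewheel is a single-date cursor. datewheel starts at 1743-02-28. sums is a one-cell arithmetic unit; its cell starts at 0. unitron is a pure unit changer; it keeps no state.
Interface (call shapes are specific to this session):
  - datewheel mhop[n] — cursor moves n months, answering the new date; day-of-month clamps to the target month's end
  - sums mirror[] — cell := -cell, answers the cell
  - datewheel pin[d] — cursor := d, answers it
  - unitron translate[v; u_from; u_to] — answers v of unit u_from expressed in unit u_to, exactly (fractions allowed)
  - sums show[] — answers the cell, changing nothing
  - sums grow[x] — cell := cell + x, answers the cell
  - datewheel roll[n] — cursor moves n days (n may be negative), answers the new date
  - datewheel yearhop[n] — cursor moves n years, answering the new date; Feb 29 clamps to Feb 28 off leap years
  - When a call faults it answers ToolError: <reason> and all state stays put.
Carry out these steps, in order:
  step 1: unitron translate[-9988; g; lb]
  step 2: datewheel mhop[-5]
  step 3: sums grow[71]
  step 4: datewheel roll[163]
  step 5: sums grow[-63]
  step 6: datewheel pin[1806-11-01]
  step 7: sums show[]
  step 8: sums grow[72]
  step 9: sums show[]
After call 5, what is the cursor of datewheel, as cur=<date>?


→ unitron translate(v='-9988', u_from='g', u_to='lb')
← -90800000/4123567
→ datewheel mhop(n='-5')
← 1742-09-28
→ sums grow(x='71')
← 71
→ datewheel roll(n='163')
← 1743-03-10
→ sums grow(x='-63')
← 8
→ datewheel pin(d='1806-11-01')
← 1806-11-01
→ sums show()
← 8
→ sums grow(x='72')
← 80
→ sums show()
← 80

Answer: cur=1743-03-10


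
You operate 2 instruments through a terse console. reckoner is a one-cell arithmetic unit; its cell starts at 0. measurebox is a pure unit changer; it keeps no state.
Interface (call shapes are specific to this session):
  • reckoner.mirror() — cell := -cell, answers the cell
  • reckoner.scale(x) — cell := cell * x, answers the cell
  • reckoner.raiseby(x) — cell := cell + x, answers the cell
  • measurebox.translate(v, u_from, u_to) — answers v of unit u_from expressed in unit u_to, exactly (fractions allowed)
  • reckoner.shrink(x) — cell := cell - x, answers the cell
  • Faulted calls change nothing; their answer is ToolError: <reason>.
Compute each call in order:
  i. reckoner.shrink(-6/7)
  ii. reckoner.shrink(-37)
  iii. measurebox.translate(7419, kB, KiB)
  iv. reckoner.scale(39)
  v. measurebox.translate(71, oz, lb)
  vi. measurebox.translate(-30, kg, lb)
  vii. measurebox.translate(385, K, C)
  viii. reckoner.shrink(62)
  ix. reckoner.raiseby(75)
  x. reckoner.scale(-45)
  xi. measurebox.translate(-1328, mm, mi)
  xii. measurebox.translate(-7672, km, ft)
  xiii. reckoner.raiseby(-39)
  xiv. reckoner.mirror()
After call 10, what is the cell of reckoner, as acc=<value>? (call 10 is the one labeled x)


Answer: acc=-469170/7

Derivation:
> shrink x: -6/7
:: 6/7
> shrink x: -37
:: 265/7
> translate v: 7419 u_from: kB u_to: KiB
:: 927375/128
> scale x: 39
:: 10335/7
> translate v: 71 u_from: oz u_to: lb
:: 71/16
> translate v: -30 u_from: kg u_to: lb
:: -3000000000/45359237
> translate v: 385 u_from: K u_to: C
:: 2237/20
> shrink x: 62
:: 9901/7
> raiseby x: 75
:: 10426/7
> scale x: -45
:: -469170/7
> translate v: -1328 u_from: mm u_to: mi
:: -83/100584
> translate v: -7672 u_from: km u_to: ft
:: -9590000000/381
> raiseby x: -39
:: -469443/7
> mirror
:: 469443/7


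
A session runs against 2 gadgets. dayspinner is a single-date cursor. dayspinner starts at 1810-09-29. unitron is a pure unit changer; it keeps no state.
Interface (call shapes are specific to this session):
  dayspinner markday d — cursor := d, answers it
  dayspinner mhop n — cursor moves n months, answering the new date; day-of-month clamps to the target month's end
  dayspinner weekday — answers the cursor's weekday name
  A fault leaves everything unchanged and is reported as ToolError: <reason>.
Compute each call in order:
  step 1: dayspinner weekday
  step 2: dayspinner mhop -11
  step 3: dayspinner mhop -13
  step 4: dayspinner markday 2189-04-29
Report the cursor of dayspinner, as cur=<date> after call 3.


Answer: cur=1808-09-29

Derivation:
I run dayspinner weekday(): Saturday.
I try dayspinner mhop(n: -11), → 1809-10-29.
I run dayspinner mhop(n: -13), which returns 1808-09-29.
I try dayspinner markday(d: 2189-04-29), and get 2189-04-29.


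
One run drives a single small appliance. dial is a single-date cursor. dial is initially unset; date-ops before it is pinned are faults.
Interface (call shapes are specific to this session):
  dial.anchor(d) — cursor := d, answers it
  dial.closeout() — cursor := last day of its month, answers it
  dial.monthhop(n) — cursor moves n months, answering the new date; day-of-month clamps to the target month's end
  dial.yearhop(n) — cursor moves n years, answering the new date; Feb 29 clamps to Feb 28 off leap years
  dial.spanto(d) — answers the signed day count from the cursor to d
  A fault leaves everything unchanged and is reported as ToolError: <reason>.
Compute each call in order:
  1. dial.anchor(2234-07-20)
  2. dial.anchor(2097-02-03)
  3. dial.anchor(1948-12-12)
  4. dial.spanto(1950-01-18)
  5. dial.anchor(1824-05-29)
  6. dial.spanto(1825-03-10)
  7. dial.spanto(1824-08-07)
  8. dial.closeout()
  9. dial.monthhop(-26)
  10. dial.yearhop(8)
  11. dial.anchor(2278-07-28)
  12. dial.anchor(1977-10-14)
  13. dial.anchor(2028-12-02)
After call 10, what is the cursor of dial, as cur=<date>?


% dial.anchor d=2234-07-20
:: 2234-07-20
% dial.anchor d=2097-02-03
:: 2097-02-03
% dial.anchor d=1948-12-12
:: 1948-12-12
% dial.spanto d=1950-01-18
:: 402
% dial.anchor d=1824-05-29
:: 1824-05-29
% dial.spanto d=1825-03-10
:: 285
% dial.spanto d=1824-08-07
:: 70
% dial.closeout
:: 1824-05-31
% dial.monthhop n=-26
:: 1822-03-31
% dial.yearhop n=8
:: 1830-03-31
% dial.anchor d=2278-07-28
:: 2278-07-28
% dial.anchor d=1977-10-14
:: 1977-10-14
% dial.anchor d=2028-12-02
:: 2028-12-02

Answer: cur=1830-03-31


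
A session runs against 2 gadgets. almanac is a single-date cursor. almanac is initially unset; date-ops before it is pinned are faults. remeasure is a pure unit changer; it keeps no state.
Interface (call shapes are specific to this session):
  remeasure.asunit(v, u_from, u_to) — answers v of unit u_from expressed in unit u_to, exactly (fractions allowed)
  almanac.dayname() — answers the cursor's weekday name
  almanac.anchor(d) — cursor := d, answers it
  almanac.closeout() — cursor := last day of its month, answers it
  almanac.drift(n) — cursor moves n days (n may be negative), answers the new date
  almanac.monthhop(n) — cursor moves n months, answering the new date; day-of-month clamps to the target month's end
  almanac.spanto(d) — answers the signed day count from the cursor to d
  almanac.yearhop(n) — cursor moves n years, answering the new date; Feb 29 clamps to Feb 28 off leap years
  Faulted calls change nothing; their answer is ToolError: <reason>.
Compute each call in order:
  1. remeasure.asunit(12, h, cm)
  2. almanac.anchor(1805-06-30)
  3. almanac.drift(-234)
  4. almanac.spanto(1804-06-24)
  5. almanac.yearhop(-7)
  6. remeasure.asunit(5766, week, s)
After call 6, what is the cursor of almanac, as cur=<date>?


Answer: cur=1797-11-08

Derivation:
==> remeasure.asunit(v=12, u_from=h, u_to=cm)
<== ToolError: incompatible units
==> almanac.anchor(d=1805-06-30)
<== 1805-06-30
==> almanac.drift(n=-234)
<== 1804-11-08
==> almanac.spanto(d=1804-06-24)
<== -137
==> almanac.yearhop(n=-7)
<== 1797-11-08
==> remeasure.asunit(v=5766, u_from=week, u_to=s)
<== 3487276800


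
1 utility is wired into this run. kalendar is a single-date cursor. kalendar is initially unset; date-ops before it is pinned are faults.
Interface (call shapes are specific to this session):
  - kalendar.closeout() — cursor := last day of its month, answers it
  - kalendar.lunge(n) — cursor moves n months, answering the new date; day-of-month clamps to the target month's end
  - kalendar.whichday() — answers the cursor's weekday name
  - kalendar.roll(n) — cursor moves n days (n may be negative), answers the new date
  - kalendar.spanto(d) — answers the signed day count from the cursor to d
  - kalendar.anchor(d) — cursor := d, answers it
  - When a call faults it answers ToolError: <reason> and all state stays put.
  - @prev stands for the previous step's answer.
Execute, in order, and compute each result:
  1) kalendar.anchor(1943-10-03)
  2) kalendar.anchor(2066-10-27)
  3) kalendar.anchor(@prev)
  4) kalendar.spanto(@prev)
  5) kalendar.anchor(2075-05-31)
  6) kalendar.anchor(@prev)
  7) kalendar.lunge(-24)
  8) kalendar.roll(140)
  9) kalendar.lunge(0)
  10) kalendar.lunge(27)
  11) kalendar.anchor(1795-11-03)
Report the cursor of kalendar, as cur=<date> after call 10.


Answer: cur=2076-01-18

Derivation:
> kalendar.anchor 1943-10-03
:: 1943-10-03
> kalendar.anchor 2066-10-27
:: 2066-10-27
> kalendar.anchor @prev
:: 2066-10-27
> kalendar.spanto @prev
:: 0
> kalendar.anchor 2075-05-31
:: 2075-05-31
> kalendar.anchor @prev
:: 2075-05-31
> kalendar.lunge -24
:: 2073-05-31
> kalendar.roll 140
:: 2073-10-18
> kalendar.lunge 0
:: 2073-10-18
> kalendar.lunge 27
:: 2076-01-18
> kalendar.anchor 1795-11-03
:: 1795-11-03


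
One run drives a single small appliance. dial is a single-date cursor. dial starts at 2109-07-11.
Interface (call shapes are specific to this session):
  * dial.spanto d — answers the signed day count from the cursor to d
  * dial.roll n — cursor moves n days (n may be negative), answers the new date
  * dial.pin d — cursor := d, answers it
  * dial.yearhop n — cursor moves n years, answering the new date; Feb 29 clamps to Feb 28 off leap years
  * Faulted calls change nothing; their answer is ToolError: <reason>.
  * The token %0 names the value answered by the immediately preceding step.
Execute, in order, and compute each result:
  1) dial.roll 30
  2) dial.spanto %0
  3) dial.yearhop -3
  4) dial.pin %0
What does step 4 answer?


Using dial.roll(n→30), → 2109-08-10.
Using dial.spanto(d→%0), and get 0.
Next I call dial.yearhop(n→-3), and get 2106-08-10.
I invoke dial.pin(d→%0): 2106-08-10.

Answer: 2106-08-10


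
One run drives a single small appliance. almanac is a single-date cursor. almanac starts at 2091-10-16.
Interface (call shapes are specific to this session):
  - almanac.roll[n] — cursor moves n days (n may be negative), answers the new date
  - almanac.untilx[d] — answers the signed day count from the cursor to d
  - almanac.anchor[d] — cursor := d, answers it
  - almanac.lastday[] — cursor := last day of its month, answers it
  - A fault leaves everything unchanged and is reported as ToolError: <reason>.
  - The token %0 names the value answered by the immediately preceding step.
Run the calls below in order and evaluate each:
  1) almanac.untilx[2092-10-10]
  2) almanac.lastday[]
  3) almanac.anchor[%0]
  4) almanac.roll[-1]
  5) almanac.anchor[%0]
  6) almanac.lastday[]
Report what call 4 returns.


Answer: 2091-10-30

Derivation:
Now I run almanac.untilx on 2092-10-10, yielding 360.
I run almanac.lastday, — result: 2091-10-31.
Invoking almanac.anchor on %0: 2091-10-31.
I invoke almanac.roll on -1: 2091-10-30.
I invoke almanac.anchor on %0, which returns 2091-10-30.
I call almanac.lastday, and get 2091-10-31.


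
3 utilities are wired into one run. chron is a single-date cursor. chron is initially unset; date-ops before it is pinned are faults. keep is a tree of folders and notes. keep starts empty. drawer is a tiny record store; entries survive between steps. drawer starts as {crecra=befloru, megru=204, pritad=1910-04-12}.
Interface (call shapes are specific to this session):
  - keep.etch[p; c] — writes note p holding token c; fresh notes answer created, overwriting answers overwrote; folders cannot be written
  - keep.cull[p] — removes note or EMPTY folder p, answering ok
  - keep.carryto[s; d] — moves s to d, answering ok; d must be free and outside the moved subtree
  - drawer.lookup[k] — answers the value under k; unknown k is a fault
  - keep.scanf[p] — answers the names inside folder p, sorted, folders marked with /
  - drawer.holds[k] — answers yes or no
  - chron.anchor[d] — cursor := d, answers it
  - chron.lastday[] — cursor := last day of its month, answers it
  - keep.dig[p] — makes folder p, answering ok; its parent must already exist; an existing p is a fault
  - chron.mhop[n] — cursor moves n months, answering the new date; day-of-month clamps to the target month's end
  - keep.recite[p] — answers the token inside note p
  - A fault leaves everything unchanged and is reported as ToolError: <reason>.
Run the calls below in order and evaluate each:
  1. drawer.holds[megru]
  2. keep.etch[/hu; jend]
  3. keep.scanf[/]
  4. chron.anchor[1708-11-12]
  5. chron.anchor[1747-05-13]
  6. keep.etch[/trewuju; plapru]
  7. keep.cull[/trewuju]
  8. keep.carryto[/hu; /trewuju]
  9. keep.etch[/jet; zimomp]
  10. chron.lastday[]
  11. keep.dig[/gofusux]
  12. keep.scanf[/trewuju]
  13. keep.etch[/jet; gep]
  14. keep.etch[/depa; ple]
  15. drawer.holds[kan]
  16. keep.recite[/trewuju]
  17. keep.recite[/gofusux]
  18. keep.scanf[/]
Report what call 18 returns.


Answer: [depa, gofusux/, jet, trewuju]

Derivation:
-- drawer.holds(k='megru') => yes
-- keep.etch(p='/hu', c='jend') => created
-- keep.scanf(p='/') => [hu]
-- chron.anchor(d='1708-11-12') => 1708-11-12
-- chron.anchor(d='1747-05-13') => 1747-05-13
-- keep.etch(p='/trewuju', c='plapru') => created
-- keep.cull(p='/trewuju') => ok
-- keep.carryto(s='/hu', d='/trewuju') => ok
-- keep.etch(p='/jet', c='zimomp') => created
-- chron.lastday() => 1747-05-31
-- keep.dig(p='/gofusux') => ok
-- keep.scanf(p='/trewuju') => ToolError: not a directory
-- keep.etch(p='/jet', c='gep') => overwrote
-- keep.etch(p='/depa', c='ple') => created
-- drawer.holds(k='kan') => no
-- keep.recite(p='/trewuju') => jend
-- keep.recite(p='/gofusux') => ToolError: is a directory
-- keep.scanf(p='/') => [depa, gofusux/, jet, trewuju]


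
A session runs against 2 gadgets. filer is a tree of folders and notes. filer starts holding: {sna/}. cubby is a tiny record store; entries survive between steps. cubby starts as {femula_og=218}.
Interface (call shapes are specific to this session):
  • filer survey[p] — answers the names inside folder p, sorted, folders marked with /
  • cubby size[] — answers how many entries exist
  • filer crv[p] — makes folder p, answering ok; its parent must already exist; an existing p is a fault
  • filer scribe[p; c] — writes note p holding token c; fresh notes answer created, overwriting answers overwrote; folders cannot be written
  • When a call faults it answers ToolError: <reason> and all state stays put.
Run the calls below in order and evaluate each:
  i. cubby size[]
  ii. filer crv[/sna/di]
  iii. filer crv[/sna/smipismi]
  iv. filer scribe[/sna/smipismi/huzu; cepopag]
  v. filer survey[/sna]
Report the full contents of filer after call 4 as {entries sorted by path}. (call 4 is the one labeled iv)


Answer: {sna/, sna/di/, sna/smipismi/, sna/smipismi/huzu=cepopag}

Derivation:
// cubby size() => 1
// filer crv(p→/sna/di) => ok
// filer crv(p→/sna/smipismi) => ok
// filer scribe(p→/sna/smipismi/huzu, c→cepopag) => created
// filer survey(p→/sna) => [di/, smipismi/]


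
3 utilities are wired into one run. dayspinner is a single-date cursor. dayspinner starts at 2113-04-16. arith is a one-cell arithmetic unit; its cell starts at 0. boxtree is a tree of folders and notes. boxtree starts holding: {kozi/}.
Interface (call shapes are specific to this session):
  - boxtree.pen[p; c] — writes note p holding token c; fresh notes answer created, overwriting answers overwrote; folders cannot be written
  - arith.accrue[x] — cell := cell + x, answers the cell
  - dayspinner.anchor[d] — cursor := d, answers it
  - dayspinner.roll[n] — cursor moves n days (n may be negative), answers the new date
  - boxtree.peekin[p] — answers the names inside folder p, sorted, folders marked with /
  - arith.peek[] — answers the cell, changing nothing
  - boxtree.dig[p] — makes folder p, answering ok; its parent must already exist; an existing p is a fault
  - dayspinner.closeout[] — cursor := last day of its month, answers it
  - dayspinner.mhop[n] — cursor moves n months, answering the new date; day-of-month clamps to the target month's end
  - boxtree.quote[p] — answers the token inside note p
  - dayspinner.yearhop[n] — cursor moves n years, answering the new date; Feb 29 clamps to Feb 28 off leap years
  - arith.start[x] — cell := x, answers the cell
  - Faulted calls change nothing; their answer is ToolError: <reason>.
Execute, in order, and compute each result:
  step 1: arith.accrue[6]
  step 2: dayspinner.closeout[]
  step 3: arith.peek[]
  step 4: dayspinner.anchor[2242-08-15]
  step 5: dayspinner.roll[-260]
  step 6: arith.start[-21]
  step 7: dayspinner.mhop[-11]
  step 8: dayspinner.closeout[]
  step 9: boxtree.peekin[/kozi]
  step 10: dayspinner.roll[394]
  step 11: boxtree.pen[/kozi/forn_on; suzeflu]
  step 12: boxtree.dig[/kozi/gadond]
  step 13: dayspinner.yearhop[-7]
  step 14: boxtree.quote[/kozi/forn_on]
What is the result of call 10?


// 1. accrue(x=6) -> 6
// 2. closeout() -> 2113-04-30
// 3. peek() -> 6
// 4. anchor(d=2242-08-15) -> 2242-08-15
// 5. roll(n=-260) -> 2241-11-28
// 6. start(x=-21) -> -21
// 7. mhop(n=-11) -> 2240-12-28
// 8. closeout() -> 2240-12-31
// 9. peekin(p=/kozi) -> []
// 10. roll(n=394) -> 2242-01-29
// 11. pen(p=/kozi/forn_on, c=suzeflu) -> created
// 12. dig(p=/kozi/gadond) -> ok
// 13. yearhop(n=-7) -> 2235-01-29
// 14. quote(p=/kozi/forn_on) -> suzeflu

Answer: 2242-01-29
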